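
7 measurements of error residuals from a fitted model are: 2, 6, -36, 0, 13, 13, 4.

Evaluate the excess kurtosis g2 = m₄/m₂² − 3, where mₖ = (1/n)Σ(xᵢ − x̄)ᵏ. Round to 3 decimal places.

x̄ = 0.2857
Σ(xᵢ − x̄)² = 1689.4286 ⇒ m₂ = 241.34694
Σ(xᵢ − x̄)⁴ = 1787103.9009 ⇒ m₄ = 255300.55727
m₂² = 58248.34486
g2 = m₄/m₂² − 3 = 4.38297 − 3 ≈ 1.383

1.383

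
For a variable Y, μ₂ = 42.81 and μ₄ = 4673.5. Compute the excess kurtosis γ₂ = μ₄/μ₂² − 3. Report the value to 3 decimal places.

μ₂² = 42.81² = 1832.69610
μ₄/μ₂² = 4673.5 / 1832.69610 = 2.55007
γ₂ = 2.55007 − 3 ≈ -0.450

-0.450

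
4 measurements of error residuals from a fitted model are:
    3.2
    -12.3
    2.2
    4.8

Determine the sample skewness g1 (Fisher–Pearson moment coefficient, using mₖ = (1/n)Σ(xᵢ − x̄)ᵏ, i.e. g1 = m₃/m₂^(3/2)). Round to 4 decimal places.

-1.0911

x̄ = (3.2 - 12.3 + 2.2 + 4.8) / 4 = -0.5250
deviations (xᵢ − x̄): 3.7250, -11.7750, 2.7250, 5.3250
Σ(xᵢ − x̄)² = 188.3075 ⇒ m₂ = 188.3075/4 = 47.07688
Σ(xᵢ − x̄)³ = -1409.6959 ⇒ m₃ = -1409.6959/4 = -352.42397
m₂^(3/2) = 47.07688^(1.5) = 323.00663
g1 = m₃ / m₂^(3/2) = -352.42397 / 323.00663 ≈ -1.0911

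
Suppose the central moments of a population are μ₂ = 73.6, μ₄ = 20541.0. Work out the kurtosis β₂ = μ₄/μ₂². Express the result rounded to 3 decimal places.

3.792

μ₂² = 73.6² = 5416.96000
μ₄/μ₂² = 20541.0 / 5416.96000 = 3.79198
β₂ ≈ 3.792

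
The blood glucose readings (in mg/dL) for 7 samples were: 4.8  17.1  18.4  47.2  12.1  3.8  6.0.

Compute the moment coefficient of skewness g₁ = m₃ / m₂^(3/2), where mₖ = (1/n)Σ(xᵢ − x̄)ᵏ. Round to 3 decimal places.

1.443

x̄ = (4.8 + 17.1 + 18.4 + 47.2 + 12.1 + 3.8 + 6.0) / 7 = 15.6286
deviations (xᵢ − x̄): -10.8286, 1.4714, 2.7714, 31.5714, -3.5286, -11.8286, -9.6286
Σ(xᵢ − x̄)² = 1368.9343 ⇒ m₂ = 1368.9343/7 = 195.56204
Σ(xᵢ − x̄)³ = 27632.1306 ⇒ m₃ = 27632.1306/7 = 3947.44723
m₂^(3/2) = 195.56204^(1.5) = 2734.80800
g₁ = m₃ / m₂^(3/2) = 3947.44723 / 2734.80800 ≈ 1.443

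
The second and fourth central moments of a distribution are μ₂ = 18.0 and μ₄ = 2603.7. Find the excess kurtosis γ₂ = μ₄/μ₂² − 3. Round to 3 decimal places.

μ₂² = 18.0² = 324.00000
μ₄/μ₂² = 2603.7 / 324.00000 = 8.03611
γ₂ = 8.03611 − 3 ≈ 5.036

5.036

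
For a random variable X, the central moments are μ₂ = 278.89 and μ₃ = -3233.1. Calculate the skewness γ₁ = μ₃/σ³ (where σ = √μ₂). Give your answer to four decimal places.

-0.6942

σ = √μ₂ = √278.89 = 16.70000
σ³ = μ₂^(3/2) = 4657.46300
γ₁ = μ₃/σ³ = -3233.1 / 4657.46300 ≈ -0.6942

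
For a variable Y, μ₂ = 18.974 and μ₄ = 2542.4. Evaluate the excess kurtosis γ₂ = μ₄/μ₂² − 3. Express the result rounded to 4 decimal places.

4.0620

μ₂² = 18.974² = 360.01268
μ₄/μ₂² = 2542.4 / 360.01268 = 7.06197
γ₂ = 7.06197 − 3 ≈ 4.0620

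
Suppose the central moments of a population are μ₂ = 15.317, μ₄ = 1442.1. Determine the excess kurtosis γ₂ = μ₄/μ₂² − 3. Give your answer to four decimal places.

μ₂² = 15.317² = 234.61049
μ₄/μ₂² = 1442.1 / 234.61049 = 6.14678
γ₂ = 6.14678 − 3 ≈ 3.1468

3.1468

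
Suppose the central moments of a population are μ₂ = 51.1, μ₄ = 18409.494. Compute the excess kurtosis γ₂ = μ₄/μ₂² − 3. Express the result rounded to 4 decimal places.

4.0502

μ₂² = 51.1² = 2611.21000
μ₄/μ₂² = 18409.494 / 2611.21000 = 7.05018
γ₂ = 7.05018 − 3 ≈ 4.0502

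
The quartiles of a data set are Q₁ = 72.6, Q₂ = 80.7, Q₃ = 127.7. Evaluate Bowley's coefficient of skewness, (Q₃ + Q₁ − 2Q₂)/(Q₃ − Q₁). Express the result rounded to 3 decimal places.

0.706

numerator: Q₃ + Q₁ − 2Q₂ = 127.7 + 72.6 − 2×80.7 = 38.9000
denominator: Q₃ − Q₁ = 127.7 − 72.6 = 55.1000
Bowley skewness = 38.9000 / 55.1000 ≈ 0.706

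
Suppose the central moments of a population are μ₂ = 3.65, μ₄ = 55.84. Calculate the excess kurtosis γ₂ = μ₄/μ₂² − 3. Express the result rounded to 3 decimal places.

μ₂² = 3.65² = 13.32250
μ₄/μ₂² = 55.84 / 13.32250 = 4.19141
γ₂ = 4.19141 − 3 ≈ 1.191

1.191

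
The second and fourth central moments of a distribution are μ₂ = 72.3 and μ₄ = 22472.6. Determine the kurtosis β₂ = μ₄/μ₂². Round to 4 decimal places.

μ₂² = 72.3² = 5227.29000
μ₄/μ₂² = 22472.6 / 5227.29000 = 4.29909
β₂ ≈ 4.2991

4.2991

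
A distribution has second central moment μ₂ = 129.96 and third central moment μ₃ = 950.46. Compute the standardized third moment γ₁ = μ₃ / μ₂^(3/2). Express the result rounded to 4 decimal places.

0.6415

σ = √μ₂ = √129.96 = 11.40000
σ³ = μ₂^(3/2) = 1481.54400
γ₁ = μ₃/σ³ = 950.46 / 1481.54400 ≈ 0.6415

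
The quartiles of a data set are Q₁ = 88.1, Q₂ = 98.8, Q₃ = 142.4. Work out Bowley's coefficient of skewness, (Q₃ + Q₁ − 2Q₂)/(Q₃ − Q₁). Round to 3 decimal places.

numerator: Q₃ + Q₁ − 2Q₂ = 142.4 + 88.1 − 2×98.8 = 32.9000
denominator: Q₃ − Q₁ = 142.4 − 88.1 = 54.3000
Bowley skewness = 32.9000 / 54.3000 ≈ 0.606

0.606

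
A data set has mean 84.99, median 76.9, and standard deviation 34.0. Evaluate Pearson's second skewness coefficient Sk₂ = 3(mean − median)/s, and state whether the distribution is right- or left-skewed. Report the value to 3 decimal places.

0.714, right-skewed

Sk₂ = 3(84.99 − 76.9) / 34.0 = 3 × 8.0900 / 34.0
    = 24.2700 / 34.0 ≈ 0.714
Sk₂ > 0 ⇒ mean > median ⇒ right-skewed (positive skew).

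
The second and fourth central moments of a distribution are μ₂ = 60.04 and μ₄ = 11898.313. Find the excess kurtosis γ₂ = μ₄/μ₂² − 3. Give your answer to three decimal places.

μ₂² = 60.04² = 3604.80160
μ₄/μ₂² = 11898.313 / 3604.80160 = 3.30068
γ₂ = 3.30068 − 3 ≈ 0.301

0.301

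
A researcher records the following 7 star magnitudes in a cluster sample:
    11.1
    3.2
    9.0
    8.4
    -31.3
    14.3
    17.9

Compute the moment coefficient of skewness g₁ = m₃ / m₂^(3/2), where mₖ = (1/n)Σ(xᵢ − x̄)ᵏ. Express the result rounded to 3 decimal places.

-1.711

x̄ = (11.1 + 3.2 + 9.0 + 8.4 - 31.3 + 14.3 + 17.9) / 7 = 4.6571
deviations (xᵢ − x̄): 6.4429, -1.4571, 4.3429, 3.7429, -35.9571, 9.6429, 13.2429
Σ(xᵢ − x̄)² = 1637.7771 ⇒ m₂ = 1637.7771/7 = 233.96816
Σ(xᵢ − x̄)³ = -42871.7951 ⇒ m₃ = -42871.7951/7 = -6124.54216
m₂^(3/2) = 233.96816^(1.5) = 3578.78121
g₁ = m₃ / m₂^(3/2) = -6124.54216 / 3578.78121 ≈ -1.711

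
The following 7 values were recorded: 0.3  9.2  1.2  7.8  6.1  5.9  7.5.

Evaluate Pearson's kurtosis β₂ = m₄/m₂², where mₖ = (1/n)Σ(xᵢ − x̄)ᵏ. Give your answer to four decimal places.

x̄ = 5.4286
Σ(xᵢ − x̄)² = 68.9943 ⇒ m₂ = 9.85633
Σ(xᵢ − x̄)⁴ = 1264.1340 ⇒ m₄ = 180.59057
m₂² = 97.14717
β₂ = m₄/m₂² = 180.59057 / 97.14717 ≈ 1.8589

1.8589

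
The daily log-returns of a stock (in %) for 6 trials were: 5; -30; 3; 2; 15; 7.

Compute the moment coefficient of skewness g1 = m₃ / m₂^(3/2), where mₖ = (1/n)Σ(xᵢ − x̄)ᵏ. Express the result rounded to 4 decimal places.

x̄ = (5 - 30 + 3 + 2 + 15 + 7) / 6 = 0.3333
deviations (xᵢ − x̄): 4.6667, -30.3333, 2.6667, 1.6667, 14.6667, 6.6667
Σ(xᵢ − x̄)² = 1211.3333 ⇒ m₂ = 1211.3333/6 = 201.88889
Σ(xᵢ − x̄)³ = -24333.5556 ⇒ m₃ = -24333.5556/6 = -4055.59259
m₂^(3/2) = 201.88889^(1.5) = 2868.59097
g1 = m₃ / m₂^(3/2) = -4055.59259 / 2868.59097 ≈ -1.4138

-1.4138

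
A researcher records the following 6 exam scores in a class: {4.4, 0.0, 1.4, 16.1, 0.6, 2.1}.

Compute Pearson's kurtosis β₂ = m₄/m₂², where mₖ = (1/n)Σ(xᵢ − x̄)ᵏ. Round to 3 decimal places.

x̄ = 4.1000
Σ(xᵢ − x̄)² = 184.4400 ⇒ m₂ = 30.74000
Σ(xᵢ − x̄)⁴ = 21237.7908 ⇒ m₄ = 3539.63180
m₂² = 944.94760
β₂ = m₄/m₂² = 3539.63180 / 944.94760 ≈ 3.746

3.746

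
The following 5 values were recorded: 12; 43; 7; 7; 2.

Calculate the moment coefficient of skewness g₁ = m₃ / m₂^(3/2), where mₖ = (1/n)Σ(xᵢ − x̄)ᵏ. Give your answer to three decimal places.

x̄ = (12 + 43 + 7 + 7 + 2) / 5 = 14.2000
deviations (xᵢ − x̄): -2.2000, 28.8000, -7.2000, -7.2000, -12.2000
Σ(xᵢ − x̄)² = 1086.8000 ⇒ m₂ = 1086.8000/5 = 217.36000
Σ(xᵢ − x̄)³ = 21314.8800 ⇒ m₃ = 21314.8800/5 = 4262.97600
m₂^(3/2) = 217.36000^(1.5) = 3204.56761
g₁ = m₃ / m₂^(3/2) = 4262.97600 / 3204.56761 ≈ 1.330

1.330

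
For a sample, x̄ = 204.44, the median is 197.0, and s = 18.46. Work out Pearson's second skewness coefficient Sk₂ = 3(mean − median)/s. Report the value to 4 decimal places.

Sk₂ = 3(204.44 − 197.0) / 18.46 = 3 × 7.4400 / 18.46
    = 22.3200 / 18.46 ≈ 1.2091

1.2091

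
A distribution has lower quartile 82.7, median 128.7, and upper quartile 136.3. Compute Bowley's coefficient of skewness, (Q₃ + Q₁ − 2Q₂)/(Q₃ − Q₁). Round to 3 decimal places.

numerator: Q₃ + Q₁ − 2Q₂ = 136.3 + 82.7 − 2×128.7 = -38.4000
denominator: Q₃ − Q₁ = 136.3 − 82.7 = 53.6000
Bowley skewness = -38.4000 / 53.6000 ≈ -0.716

-0.716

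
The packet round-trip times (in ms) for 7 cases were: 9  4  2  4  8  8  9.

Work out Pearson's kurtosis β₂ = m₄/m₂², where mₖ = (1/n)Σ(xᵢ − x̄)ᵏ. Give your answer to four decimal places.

x̄ = 6.2857
Σ(xᵢ − x̄)² = 49.4286 ⇒ m₂ = 7.06122
Σ(xᵢ − x̄)⁴ = 517.7784 ⇒ m₄ = 73.96835
m₂² = 49.86089
β₂ = m₄/m₂² = 73.96835 / 49.86089 ≈ 1.4835

1.4835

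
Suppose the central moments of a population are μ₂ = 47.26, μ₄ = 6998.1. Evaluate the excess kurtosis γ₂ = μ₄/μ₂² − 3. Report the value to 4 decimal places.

μ₂² = 47.26² = 2233.50760
μ₄/μ₂² = 6998.1 / 2233.50760 = 3.13323
γ₂ = 3.13323 − 3 ≈ 0.1332

0.1332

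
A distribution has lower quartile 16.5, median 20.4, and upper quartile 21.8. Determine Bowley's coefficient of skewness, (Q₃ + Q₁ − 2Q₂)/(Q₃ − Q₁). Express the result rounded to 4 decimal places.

-0.4717

numerator: Q₃ + Q₁ − 2Q₂ = 21.8 + 16.5 − 2×20.4 = -2.5000
denominator: Q₃ − Q₁ = 21.8 − 16.5 = 5.3000
Bowley skewness = -2.5000 / 5.3000 ≈ -0.4717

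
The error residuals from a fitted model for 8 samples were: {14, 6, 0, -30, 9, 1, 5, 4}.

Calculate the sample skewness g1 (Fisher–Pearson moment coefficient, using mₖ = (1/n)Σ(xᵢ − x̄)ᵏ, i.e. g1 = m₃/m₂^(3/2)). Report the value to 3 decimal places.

x̄ = (14 + 6 + 0 - 30 + 9 + 1 + 5 + 4) / 8 = 1.1250
deviations (xᵢ − x̄): 12.8750, 4.8750, -1.1250, -31.1250, 7.8750, -0.1250, 3.8750, 2.8750
Σ(xᵢ − x̄)² = 1244.8750 ⇒ m₂ = 1244.8750/8 = 155.60938
Σ(xᵢ − x̄)³ = -27333.8438 ⇒ m₃ = -27333.8438/8 = -3416.73047
m₂^(3/2) = 155.60938^(1.5) = 1941.12560
g1 = m₃ / m₂^(3/2) = -3416.73047 / 1941.12560 ≈ -1.760

-1.760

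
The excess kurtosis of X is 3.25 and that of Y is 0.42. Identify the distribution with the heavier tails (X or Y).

Higher excess kurtosis ⇒ heavier tails relative to the normal distribution.
3.25 vs 0.42: the larger is 3.25, so X has heavier tails.

X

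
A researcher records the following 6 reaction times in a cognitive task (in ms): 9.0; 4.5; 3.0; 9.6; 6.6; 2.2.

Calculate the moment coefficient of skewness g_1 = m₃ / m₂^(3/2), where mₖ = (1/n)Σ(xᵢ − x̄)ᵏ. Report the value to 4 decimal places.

x̄ = (9.0 + 4.5 + 3.0 + 9.6 + 6.6 + 2.2) / 6 = 5.8167
deviations (xᵢ − x̄): 3.1833, -1.3167, -2.8167, 3.7833, 0.7833, -3.6167
Σ(xᵢ − x̄)² = 47.8083 ⇒ m₂ = 47.8083/6 = 7.96806
Σ(xᵢ − x̄)³ = 14.9566 ⇒ m₃ = 14.9566/6 = 2.49276
m₂^(3/2) = 7.96806^(1.5) = 22.49202
g_1 = m₃ / m₂^(3/2) = 2.49276 / 22.49202 ≈ 0.1108

0.1108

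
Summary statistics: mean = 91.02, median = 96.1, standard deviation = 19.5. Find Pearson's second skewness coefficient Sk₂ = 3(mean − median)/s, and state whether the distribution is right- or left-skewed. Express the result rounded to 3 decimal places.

-0.782, left-skewed

Sk₂ = 3(91.02 − 96.1) / 19.5 = 3 × -5.0800 / 19.5
    = -15.2400 / 19.5 ≈ -0.782
Sk₂ < 0 ⇒ mean < median ⇒ left-skewed (negative skew).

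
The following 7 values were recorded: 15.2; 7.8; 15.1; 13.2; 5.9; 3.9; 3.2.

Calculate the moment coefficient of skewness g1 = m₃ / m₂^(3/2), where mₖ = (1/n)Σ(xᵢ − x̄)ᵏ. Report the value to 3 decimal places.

0.112

x̄ = (15.2 + 7.8 + 15.1 + 13.2 + 5.9 + 3.9 + 3.2) / 7 = 9.1857
deviations (xᵢ − x̄): 6.0143, -1.3857, 5.9143, 4.0143, -3.2857, -5.2857, -5.9857
Σ(xᵢ − x̄)² = 163.7486 ⇒ m₂ = 163.7486/7 = 23.39265
Σ(xᵢ − x̄)³ = 88.8388 ⇒ m₃ = 88.8388/7 = 12.69126
m₂^(3/2) = 23.39265^(1.5) = 113.14079
g1 = m₃ / m₂^(3/2) = 12.69126 / 113.14079 ≈ 0.112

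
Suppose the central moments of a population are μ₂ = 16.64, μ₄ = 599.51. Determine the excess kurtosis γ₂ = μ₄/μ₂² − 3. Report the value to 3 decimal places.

μ₂² = 16.64² = 276.88960
μ₄/μ₂² = 599.51 / 276.88960 = 2.16516
γ₂ = 2.16516 − 3 ≈ -0.835

-0.835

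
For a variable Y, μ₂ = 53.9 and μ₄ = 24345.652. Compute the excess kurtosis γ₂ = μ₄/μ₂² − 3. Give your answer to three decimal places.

5.380

μ₂² = 53.9² = 2905.21000
μ₄/μ₂² = 24345.652 / 2905.21000 = 8.38000
γ₂ = 8.38000 − 3 ≈ 5.380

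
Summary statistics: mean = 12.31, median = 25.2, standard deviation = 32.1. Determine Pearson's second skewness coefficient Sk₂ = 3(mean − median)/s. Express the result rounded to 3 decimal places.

-1.205

Sk₂ = 3(12.31 − 25.2) / 32.1 = 3 × -12.8900 / 32.1
    = -38.6700 / 32.1 ≈ -1.205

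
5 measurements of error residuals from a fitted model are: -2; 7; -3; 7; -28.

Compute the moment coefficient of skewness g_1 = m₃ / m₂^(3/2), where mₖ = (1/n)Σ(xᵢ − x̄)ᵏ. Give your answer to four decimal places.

x̄ = (-2 + 7 - 3 + 7 - 28) / 5 = -3.8000
deviations (xᵢ − x̄): 1.8000, 10.8000, 0.8000, 10.8000, -24.2000
Σ(xᵢ − x̄)² = 822.8000 ⇒ m₂ = 822.8000/5 = 164.56000
Σ(xᵢ − x̄)³ = -11646.7200 ⇒ m₃ = -11646.7200/5 = -2329.34400
m₂^(3/2) = 164.56000^(1.5) = 2110.99118
g_1 = m₃ / m₂^(3/2) = -2329.34400 / 2110.99118 ≈ -1.1034

-1.1034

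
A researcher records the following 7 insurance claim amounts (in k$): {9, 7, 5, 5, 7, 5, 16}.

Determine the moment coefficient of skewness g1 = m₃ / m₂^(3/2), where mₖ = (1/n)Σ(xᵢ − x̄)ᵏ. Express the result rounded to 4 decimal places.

x̄ = (9 + 7 + 5 + 5 + 7 + 5 + 16) / 7 = 7.7143
deviations (xᵢ − x̄): 1.2857, -0.7143, -2.7143, -2.7143, -0.7143, -2.7143, 8.2857
Σ(xᵢ − x̄)² = 93.4286 ⇒ m₂ = 93.4286/7 = 13.34694
Σ(xᵢ − x̄)³ = 510.2449 ⇒ m₃ = 510.2449/7 = 72.89213
m₂^(3/2) = 13.34694^(1.5) = 48.76099
g1 = m₃ / m₂^(3/2) = 72.89213 / 48.76099 ≈ 1.4949

1.4949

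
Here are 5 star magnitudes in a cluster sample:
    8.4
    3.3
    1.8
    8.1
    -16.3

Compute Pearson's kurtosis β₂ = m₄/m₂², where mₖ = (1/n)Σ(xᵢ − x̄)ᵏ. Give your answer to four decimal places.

x̄ = 1.0600
Σ(xᵢ − x̄)² = 410.3720 ⇒ m₂ = 82.07440
Σ(xᵢ − x̄)⁴ = 96208.0444 ⇒ m₄ = 19241.60889
m₂² = 6736.20714
β₂ = m₄/m₂² = 19241.60889 / 6736.20714 ≈ 2.8564

2.8564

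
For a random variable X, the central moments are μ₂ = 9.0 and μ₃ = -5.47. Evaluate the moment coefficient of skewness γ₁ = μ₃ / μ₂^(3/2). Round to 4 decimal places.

σ = √μ₂ = √9.0 = 3.00000
σ³ = μ₂^(3/2) = 27.00000
γ₁ = μ₃/σ³ = -5.47 / 27.00000 ≈ -0.2026

-0.2026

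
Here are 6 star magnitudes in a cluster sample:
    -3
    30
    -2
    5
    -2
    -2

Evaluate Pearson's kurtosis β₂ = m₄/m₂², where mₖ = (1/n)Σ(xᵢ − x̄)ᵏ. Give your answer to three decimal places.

3.816

x̄ = 4.3333
Σ(xᵢ − x̄)² = 833.3333 ⇒ m₂ = 138.88889
Σ(xᵢ − x̄)⁴ = 441707.1111 ⇒ m₄ = 73617.85185
m₂² = 19290.12346
β₂ = m₄/m₂² = 73617.85185 / 19290.12346 ≈ 3.816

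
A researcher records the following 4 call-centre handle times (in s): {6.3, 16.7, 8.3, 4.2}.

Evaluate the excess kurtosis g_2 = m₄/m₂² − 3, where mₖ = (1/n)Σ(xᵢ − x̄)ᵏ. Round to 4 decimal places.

-0.8931

x̄ = 8.8750
Σ(xᵢ − x̄)² = 90.0475 ⇒ m₂ = 22.51187
Σ(xᵢ − x̄)⁴ = 4270.9323 ⇒ m₄ = 1067.73307
m₂² = 506.78452
g_2 = m₄/m₂² − 3 = 2.10688 − 3 ≈ -0.8931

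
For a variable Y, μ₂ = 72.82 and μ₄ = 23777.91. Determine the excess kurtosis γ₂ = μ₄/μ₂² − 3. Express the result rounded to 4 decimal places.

μ₂² = 72.82² = 5302.75240
μ₄/μ₂² = 23777.91 / 5302.75240 = 4.48407
γ₂ = 4.48407 − 3 ≈ 1.4841

1.4841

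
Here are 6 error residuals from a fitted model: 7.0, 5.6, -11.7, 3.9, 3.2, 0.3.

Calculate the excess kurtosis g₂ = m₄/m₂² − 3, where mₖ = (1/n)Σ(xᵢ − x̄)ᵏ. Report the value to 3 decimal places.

x̄ = 1.3833
Σ(xᵢ − x̄)² = 231.3083 ⇒ m₂ = 38.55139
Σ(xᵢ − x̄)⁴ = 30664.1369 ⇒ m₄ = 5110.68949
m₂² = 1486.20959
g₂ = m₄/m₂² − 3 = 3.43874 − 3 ≈ 0.439

0.439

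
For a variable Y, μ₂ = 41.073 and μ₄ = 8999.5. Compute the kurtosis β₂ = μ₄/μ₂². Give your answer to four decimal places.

5.3346

μ₂² = 41.073² = 1686.99133
μ₄/μ₂² = 8999.5 / 1686.99133 = 5.33465
β₂ ≈ 5.3346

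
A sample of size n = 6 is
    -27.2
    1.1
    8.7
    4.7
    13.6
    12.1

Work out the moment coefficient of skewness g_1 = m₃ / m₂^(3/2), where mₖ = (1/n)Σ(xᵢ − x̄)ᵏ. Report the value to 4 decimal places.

-1.4317

x̄ = (-27.2 + 1.1 + 8.7 + 4.7 + 13.6 + 12.1) / 6 = 2.1667
deviations (xᵢ − x̄): -29.3667, -1.0667, 6.5333, 2.5333, 11.4333, 9.9333
Σ(xᵢ − x̄)² = 1142.0333 ⇒ m₂ = 1142.0333/6 = 190.33889
Σ(xᵢ − x̄)³ = -22557.2184 ⇒ m₃ = -22557.2184/6 = -3759.53641
m₂^(3/2) = 190.33889^(1.5) = 2625.97928
g_1 = m₃ / m₂^(3/2) = -3759.53641 / 2625.97928 ≈ -1.4317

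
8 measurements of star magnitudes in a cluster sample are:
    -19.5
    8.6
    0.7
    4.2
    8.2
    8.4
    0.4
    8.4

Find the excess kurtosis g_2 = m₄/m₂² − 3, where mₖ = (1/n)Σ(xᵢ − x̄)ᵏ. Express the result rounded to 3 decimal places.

x̄ = 2.4250
Σ(xᵢ − x̄)² = 633.8150 ⇒ m₂ = 79.22688
Σ(xᵢ − x̄)⁴ = 236228.7718 ⇒ m₄ = 29528.59648
m₂² = 6276.89772
g_2 = m₄/m₂² − 3 = 4.70433 − 3 ≈ 1.704

1.704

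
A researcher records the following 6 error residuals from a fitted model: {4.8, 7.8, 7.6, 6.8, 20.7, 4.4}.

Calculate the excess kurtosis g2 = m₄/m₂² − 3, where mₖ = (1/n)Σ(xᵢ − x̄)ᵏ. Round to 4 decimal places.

0.8257

x̄ = 8.6833
Σ(xᵢ − x̄)² = 183.3283 ⇒ m₂ = 30.55472
Σ(xᵢ − x̄)⁴ = 21430.0324 ⇒ m₄ = 3571.67206
m₂² = 933.59105
g2 = m₄/m₂² − 3 = 3.82574 − 3 ≈ 0.8257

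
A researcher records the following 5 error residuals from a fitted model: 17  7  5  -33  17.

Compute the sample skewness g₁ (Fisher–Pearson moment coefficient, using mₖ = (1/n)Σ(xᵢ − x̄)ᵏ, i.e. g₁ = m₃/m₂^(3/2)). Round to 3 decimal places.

-1.238

x̄ = (17 + 7 + 5 - 33 + 17) / 5 = 2.6000
deviations (xᵢ − x̄): 14.4000, 4.4000, 2.4000, -35.6000, 14.4000
Σ(xᵢ − x̄)² = 1707.2000 ⇒ m₂ = 1707.2000/5 = 341.44000
Σ(xᵢ − x̄)³ = -39047.0400 ⇒ m₃ = -39047.0400/5 = -7809.40800
m₂^(3/2) = 341.44000^(1.5) = 6309.16080
g₁ = m₃ / m₂^(3/2) = -7809.40800 / 6309.16080 ≈ -1.238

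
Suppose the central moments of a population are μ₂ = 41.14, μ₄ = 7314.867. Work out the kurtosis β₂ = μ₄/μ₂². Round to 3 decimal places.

μ₂² = 41.14² = 1692.49960
μ₄/μ₂² = 7314.867 / 1692.49960 = 4.32193
β₂ ≈ 4.322

4.322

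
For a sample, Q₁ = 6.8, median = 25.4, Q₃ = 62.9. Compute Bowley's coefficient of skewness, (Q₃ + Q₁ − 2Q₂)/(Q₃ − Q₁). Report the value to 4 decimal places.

0.3369

numerator: Q₃ + Q₁ − 2Q₂ = 62.9 + 6.8 − 2×25.4 = 18.9000
denominator: Q₃ − Q₁ = 62.9 − 6.8 = 56.1000
Bowley skewness = 18.9000 / 56.1000 ≈ 0.3369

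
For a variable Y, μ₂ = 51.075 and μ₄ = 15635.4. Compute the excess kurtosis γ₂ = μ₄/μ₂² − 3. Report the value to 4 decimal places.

2.9937

μ₂² = 51.075² = 2608.65563
μ₄/μ₂² = 15635.4 / 2608.65563 = 5.99366
γ₂ = 5.99366 − 3 ≈ 2.9937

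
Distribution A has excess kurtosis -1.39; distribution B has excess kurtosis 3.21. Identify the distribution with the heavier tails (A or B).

B

Higher excess kurtosis ⇒ heavier tails relative to the normal distribution.
-1.39 vs 3.21: the larger is 3.21, so B has heavier tails. (B is leptokurtic — heavier-than-normal tails; the other is platykurtic.)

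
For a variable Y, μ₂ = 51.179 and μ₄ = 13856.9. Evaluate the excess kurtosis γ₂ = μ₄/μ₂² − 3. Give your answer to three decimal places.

μ₂² = 51.179² = 2619.29004
μ₄/μ₂² = 13856.9 / 2619.29004 = 5.29033
γ₂ = 5.29033 − 3 ≈ 2.290

2.290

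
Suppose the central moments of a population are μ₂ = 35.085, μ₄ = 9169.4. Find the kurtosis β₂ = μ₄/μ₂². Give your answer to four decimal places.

7.4490

μ₂² = 35.085² = 1230.95723
μ₄/μ₂² = 9169.4 / 1230.95723 = 7.44900
β₂ ≈ 7.4490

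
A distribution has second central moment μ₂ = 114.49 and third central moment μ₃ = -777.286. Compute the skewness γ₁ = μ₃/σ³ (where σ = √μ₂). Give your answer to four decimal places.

-0.6345

σ = √μ₂ = √114.49 = 10.70000
σ³ = μ₂^(3/2) = 1225.04300
γ₁ = μ₃/σ³ = -777.286 / 1225.04300 ≈ -0.6345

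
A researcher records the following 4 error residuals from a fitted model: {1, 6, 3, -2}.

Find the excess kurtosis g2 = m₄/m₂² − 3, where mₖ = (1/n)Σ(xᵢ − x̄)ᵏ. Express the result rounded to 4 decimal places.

-1.2215

x̄ = 2.0000
Σ(xᵢ − x̄)² = 34.0000 ⇒ m₂ = 8.50000
Σ(xᵢ − x̄)⁴ = 514.0000 ⇒ m₄ = 128.50000
m₂² = 72.25000
g2 = m₄/m₂² − 3 = 1.77855 − 3 ≈ -1.2215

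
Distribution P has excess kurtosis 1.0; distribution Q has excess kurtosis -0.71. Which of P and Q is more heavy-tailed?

P

Higher excess kurtosis ⇒ heavier tails relative to the normal distribution.
1.0 vs -0.71: the larger is 1.0, so P has heavier tails. (P is leptokurtic — heavier-than-normal tails; the other is platykurtic.)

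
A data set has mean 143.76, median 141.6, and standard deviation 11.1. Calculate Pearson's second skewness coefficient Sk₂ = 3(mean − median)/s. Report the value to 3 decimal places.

Sk₂ = 3(143.76 − 141.6) / 11.1 = 3 × 2.1600 / 11.1
    = 6.4800 / 11.1 ≈ 0.584

0.584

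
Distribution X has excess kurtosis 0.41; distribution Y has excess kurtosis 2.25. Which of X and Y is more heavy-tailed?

Higher excess kurtosis ⇒ heavier tails relative to the normal distribution.
0.41 vs 2.25: the larger is 2.25, so Y has heavier tails.

Y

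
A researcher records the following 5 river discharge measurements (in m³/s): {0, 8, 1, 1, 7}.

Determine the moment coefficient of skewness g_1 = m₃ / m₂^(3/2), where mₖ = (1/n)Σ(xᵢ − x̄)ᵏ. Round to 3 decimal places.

0.398

x̄ = (0 + 8 + 1 + 1 + 7) / 5 = 3.4000
deviations (xᵢ − x̄): -3.4000, 4.6000, -2.4000, -2.4000, 3.6000
Σ(xᵢ − x̄)² = 57.2000 ⇒ m₂ = 57.2000/5 = 11.44000
Σ(xᵢ − x̄)³ = 77.0400 ⇒ m₃ = 77.0400/5 = 15.40800
m₂^(3/2) = 11.44000^(1.5) = 38.69359
g_1 = m₃ / m₂^(3/2) = 15.40800 / 38.69359 ≈ 0.398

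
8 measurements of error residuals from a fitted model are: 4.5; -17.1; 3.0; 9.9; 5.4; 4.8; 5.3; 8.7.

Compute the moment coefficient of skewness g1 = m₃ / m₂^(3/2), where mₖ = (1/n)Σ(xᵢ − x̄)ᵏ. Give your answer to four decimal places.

x̄ = (4.5 - 17.1 + 3.0 + 9.9 + 5.4 + 4.8 + 5.3 + 8.7) / 8 = 3.0625
deviations (xᵢ − x̄): 1.4375, -20.1625, -0.0625, 6.8375, 2.3375, 1.7375, 2.2375, 5.6375
Σ(xᵢ − x̄)² = 500.6188 ⇒ m₂ = 500.6188/8 = 62.57734
Σ(xᵢ − x̄)³ = -7665.5690 ⇒ m₃ = -7665.5690/8 = -958.19612
m₂^(3/2) = 62.57734^(1.5) = 495.02335
g1 = m₃ / m₂^(3/2) = -958.19612 / 495.02335 ≈ -1.9357

-1.9357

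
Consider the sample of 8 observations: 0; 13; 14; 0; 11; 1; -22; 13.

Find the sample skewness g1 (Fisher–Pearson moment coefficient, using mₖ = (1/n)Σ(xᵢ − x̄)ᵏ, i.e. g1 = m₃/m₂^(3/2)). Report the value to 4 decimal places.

-1.2159

x̄ = (0 + 13 + 14 + 0 + 11 + 1 - 22 + 13) / 8 = 3.7500
deviations (xᵢ − x̄): -3.7500, 9.2500, 10.2500, -3.7500, 7.2500, -2.7500, -25.7500, 9.2500
Σ(xᵢ − x̄)² = 1027.5000 ⇒ m₂ = 1027.5000/8 = 128.43750
Σ(xᵢ − x̄)³ = -14159.2500 ⇒ m₃ = -14159.2500/8 = -1769.90625
m₂^(3/2) = 128.43750^(1.5) = 1455.58565
g1 = m₃ / m₂^(3/2) = -1769.90625 / 1455.58565 ≈ -1.2159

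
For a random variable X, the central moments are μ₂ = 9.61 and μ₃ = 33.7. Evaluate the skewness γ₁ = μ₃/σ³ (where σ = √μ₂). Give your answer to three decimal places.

1.131

σ = √μ₂ = √9.61 = 3.10000
σ³ = μ₂^(3/2) = 29.79100
γ₁ = μ₃/σ³ = 33.7 / 29.79100 ≈ 1.131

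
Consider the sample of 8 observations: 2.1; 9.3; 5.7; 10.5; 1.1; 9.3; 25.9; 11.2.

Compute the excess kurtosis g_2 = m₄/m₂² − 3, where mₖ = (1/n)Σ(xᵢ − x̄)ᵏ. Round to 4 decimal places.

0.8574

x̄ = 9.3875
Σ(xᵢ − x̄)² = 412.5888 ⇒ m₂ = 51.57359
Σ(xᵢ − x̄)⁴ = 82079.8750 ⇒ m₄ = 10259.98437
m₂² = 2659.83557
g_2 = m₄/m₂² − 3 = 3.85738 − 3 ≈ 0.8574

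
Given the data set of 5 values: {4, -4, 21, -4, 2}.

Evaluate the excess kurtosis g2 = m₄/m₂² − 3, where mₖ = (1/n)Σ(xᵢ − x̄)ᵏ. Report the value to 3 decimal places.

-0.319

x̄ = 3.8000
Σ(xᵢ − x̄)² = 420.8000 ⇒ m₂ = 84.16000
Σ(xᵢ − x̄)⁴ = 94934.8160 ⇒ m₄ = 18986.96320
m₂² = 7082.90560
g2 = m₄/m₂² − 3 = 2.68067 − 3 ≈ -0.319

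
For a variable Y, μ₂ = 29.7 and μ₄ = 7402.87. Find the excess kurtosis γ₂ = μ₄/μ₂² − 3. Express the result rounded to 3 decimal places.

5.392

μ₂² = 29.7² = 882.09000
μ₄/μ₂² = 7402.87 / 882.09000 = 8.39242
γ₂ = 8.39242 − 3 ≈ 5.392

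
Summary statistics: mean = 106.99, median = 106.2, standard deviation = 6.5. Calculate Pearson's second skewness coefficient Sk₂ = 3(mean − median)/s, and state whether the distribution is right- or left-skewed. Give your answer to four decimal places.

Sk₂ = 3(106.99 − 106.2) / 6.5 = 3 × 0.7900 / 6.5
    = 2.3700 / 6.5 ≈ 0.3646
Sk₂ > 0 ⇒ mean > median ⇒ right-skewed (positive skew).

0.3646, right-skewed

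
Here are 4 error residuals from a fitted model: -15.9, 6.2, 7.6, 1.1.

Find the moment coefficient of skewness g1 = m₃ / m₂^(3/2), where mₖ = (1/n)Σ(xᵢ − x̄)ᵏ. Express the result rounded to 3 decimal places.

-0.940

x̄ = (-15.9 + 6.2 + 7.6 + 1.1) / 4 = -0.2500
deviations (xᵢ − x̄): -15.6500, 6.4500, 7.8500, 1.3500
Σ(xᵢ − x̄)² = 349.9700 ⇒ m₂ = 349.9700/4 = 87.49250
Σ(xᵢ − x̄)³ = -3078.5040 ⇒ m₃ = -3078.5040/4 = -769.62600
m₂^(3/2) = 87.49250^(1.5) = 818.38232
g1 = m₃ / m₂^(3/2) = -769.62600 / 818.38232 ≈ -0.940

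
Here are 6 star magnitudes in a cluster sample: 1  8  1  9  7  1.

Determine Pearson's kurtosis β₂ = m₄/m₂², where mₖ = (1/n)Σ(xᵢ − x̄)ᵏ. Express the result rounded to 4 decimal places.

x̄ = 4.5000
Σ(xᵢ − x̄)² = 75.5000 ⇒ m₂ = 12.58333
Σ(xᵢ − x̄)⁴ = 1049.3750 ⇒ m₄ = 174.89583
m₂² = 158.34028
β₂ = m₄/m₂² = 174.89583 / 158.34028 ≈ 1.1046

1.1046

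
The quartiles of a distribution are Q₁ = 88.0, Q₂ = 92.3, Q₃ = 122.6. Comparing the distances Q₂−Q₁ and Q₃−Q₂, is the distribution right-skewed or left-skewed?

Q₂ − Q₁ = 4.3;  Q₃ − Q₂ = 30.3
Q₃ − Q₂ > Q₂ − Q₁ ⇒ the upper half is more spread out ⇒ right-skewed.

right-skewed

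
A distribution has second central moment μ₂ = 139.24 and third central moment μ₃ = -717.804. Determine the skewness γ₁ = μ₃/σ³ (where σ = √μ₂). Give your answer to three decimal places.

-0.437

σ = √μ₂ = √139.24 = 11.80000
σ³ = μ₂^(3/2) = 1643.03200
γ₁ = μ₃/σ³ = -717.804 / 1643.03200 ≈ -0.437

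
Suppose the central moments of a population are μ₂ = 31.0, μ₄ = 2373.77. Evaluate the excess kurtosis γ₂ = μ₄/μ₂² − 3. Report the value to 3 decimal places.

μ₂² = 31.0² = 961.00000
μ₄/μ₂² = 2373.77 / 961.00000 = 2.47010
γ₂ = 2.47010 − 3 ≈ -0.530

-0.530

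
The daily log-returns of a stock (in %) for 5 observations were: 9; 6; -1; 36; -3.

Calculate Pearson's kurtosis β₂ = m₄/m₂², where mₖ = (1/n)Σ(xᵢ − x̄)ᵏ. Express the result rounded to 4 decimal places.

x̄ = 9.4000
Σ(xᵢ − x̄)² = 981.2000 ⇒ m₂ = 196.24000
Σ(xᵢ − x̄)⁴ = 536115.5360 ⇒ m₄ = 107223.10720
m₂² = 38510.13760
β₂ = m₄/m₂² = 107223.10720 / 38510.13760 ≈ 2.7843

2.7843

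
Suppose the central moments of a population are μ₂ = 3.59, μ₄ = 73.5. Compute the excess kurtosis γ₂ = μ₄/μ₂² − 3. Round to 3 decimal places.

2.703

μ₂² = 3.59² = 12.88810
μ₄/μ₂² = 73.5 / 12.88810 = 5.70294
γ₂ = 5.70294 − 3 ≈ 2.703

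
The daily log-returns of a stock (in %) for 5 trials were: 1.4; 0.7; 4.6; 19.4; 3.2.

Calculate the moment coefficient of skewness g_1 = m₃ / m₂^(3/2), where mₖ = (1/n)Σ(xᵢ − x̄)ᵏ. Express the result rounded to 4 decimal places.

1.3570

x̄ = (1.4 + 0.7 + 4.6 + 19.4 + 3.2) / 5 = 5.8600
deviations (xᵢ − x̄): -4.4600, -5.1600, -1.2600, 13.5400, -2.6600
Σ(xᵢ − x̄)² = 238.5120 ⇒ m₂ = 238.5120/5 = 47.70240
Σ(xᵢ − x̄)³ = 2235.3838 ⇒ m₃ = 2235.3838/5 = 447.07675
m₂^(3/2) = 47.70240^(1.5) = 329.46580
g_1 = m₃ / m₂^(3/2) = 447.07675 / 329.46580 ≈ 1.3570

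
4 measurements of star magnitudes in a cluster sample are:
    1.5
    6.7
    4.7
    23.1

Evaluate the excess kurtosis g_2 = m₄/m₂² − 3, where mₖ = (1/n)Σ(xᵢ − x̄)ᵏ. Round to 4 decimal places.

x̄ = 9.0000
Σ(xᵢ − x̄)² = 278.8400 ⇒ m₂ = 69.71000
Σ(xᵢ − x̄)⁴ = 43059.3428 ⇒ m₄ = 10764.83570
m₂² = 4859.48410
g_2 = m₄/m₂² − 3 = 2.21522 − 3 ≈ -0.7848

-0.7848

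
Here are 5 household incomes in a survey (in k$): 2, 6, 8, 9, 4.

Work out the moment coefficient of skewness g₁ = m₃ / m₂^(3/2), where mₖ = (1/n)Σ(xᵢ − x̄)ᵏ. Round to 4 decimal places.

-0.2057

x̄ = (2 + 6 + 8 + 9 + 4) / 5 = 5.8000
deviations (xᵢ − x̄): -3.8000, 0.2000, 2.2000, 3.2000, -1.8000
Σ(xᵢ − x̄)² = 32.8000 ⇒ m₂ = 32.8000/5 = 6.56000
Σ(xᵢ − x̄)³ = -17.2800 ⇒ m₃ = -17.2800/5 = -3.45600
m₂^(3/2) = 6.56000^(1.5) = 16.80180
g₁ = m₃ / m₂^(3/2) = -3.45600 / 16.80180 ≈ -0.2057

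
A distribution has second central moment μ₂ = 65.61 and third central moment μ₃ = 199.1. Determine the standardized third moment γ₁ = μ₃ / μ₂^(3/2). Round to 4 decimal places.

σ = √μ₂ = √65.61 = 8.10000
σ³ = μ₂^(3/2) = 531.44100
γ₁ = μ₃/σ³ = 199.1 / 531.44100 ≈ 0.3746

0.3746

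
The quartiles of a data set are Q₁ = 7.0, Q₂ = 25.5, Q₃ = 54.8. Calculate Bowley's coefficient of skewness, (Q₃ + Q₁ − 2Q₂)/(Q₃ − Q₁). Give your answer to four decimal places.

numerator: Q₃ + Q₁ − 2Q₂ = 54.8 + 7.0 − 2×25.5 = 10.8000
denominator: Q₃ − Q₁ = 54.8 − 7.0 = 47.8000
Bowley skewness = 10.8000 / 47.8000 ≈ 0.2259

0.2259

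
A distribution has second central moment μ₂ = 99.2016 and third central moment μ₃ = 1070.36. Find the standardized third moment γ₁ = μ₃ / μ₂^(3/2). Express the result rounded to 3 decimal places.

1.083

σ = √μ₂ = √99.2016 = 9.96000
σ³ = μ₂^(3/2) = 988.04794
γ₁ = μ₃/σ³ = 1070.36 / 988.04794 ≈ 1.083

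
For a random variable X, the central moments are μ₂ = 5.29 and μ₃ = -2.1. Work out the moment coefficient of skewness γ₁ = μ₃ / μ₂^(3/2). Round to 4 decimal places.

σ = √μ₂ = √5.29 = 2.30000
σ³ = μ₂^(3/2) = 12.16700
γ₁ = μ₃/σ³ = -2.1 / 12.16700 ≈ -0.1726

-0.1726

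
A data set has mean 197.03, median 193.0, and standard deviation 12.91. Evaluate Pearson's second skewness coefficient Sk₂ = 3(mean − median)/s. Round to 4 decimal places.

Sk₂ = 3(197.03 − 193.0) / 12.91 = 3 × 4.0300 / 12.91
    = 12.0900 / 12.91 ≈ 0.9365

0.9365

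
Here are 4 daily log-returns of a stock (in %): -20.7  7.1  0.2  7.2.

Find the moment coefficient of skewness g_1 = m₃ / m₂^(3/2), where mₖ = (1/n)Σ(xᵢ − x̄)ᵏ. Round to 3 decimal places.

x̄ = (-20.7 + 7.1 + 0.2 + 7.2) / 4 = -1.5500
deviations (xᵢ − x̄): -19.1500, 8.6500, 1.7500, 8.7500
Σ(xᵢ − x̄)² = 521.1700 ⇒ m₂ = 521.1700/4 = 130.29250
Σ(xᵢ − x̄)³ = -5700.2400 ⇒ m₃ = -5700.2400/4 = -1425.06000
m₂^(3/2) = 130.29250^(1.5) = 1487.23339
g_1 = m₃ / m₂^(3/2) = -1425.06000 / 1487.23339 ≈ -0.958

-0.958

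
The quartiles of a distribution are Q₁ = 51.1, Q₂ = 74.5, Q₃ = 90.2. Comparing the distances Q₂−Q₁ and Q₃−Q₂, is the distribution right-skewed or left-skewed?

Q₂ − Q₁ = 23.4;  Q₃ − Q₂ = 15.7
Q₂ − Q₁ > Q₃ − Q₂ ⇒ the lower half is more spread out ⇒ left-skewed.

left-skewed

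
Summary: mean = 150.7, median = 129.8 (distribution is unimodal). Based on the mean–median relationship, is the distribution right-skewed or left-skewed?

right-skewed

mean − median = 150.7 − 129.8 = 20.9
mean > median ⇒ the longer tail is on the right ⇒ right-skewed (positively skewed).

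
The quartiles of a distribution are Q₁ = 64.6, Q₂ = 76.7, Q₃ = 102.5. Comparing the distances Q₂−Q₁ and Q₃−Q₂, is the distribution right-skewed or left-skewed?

Q₂ − Q₁ = 12.1;  Q₃ − Q₂ = 25.8
Q₃ − Q₂ > Q₂ − Q₁ ⇒ the upper half is more spread out ⇒ right-skewed.

right-skewed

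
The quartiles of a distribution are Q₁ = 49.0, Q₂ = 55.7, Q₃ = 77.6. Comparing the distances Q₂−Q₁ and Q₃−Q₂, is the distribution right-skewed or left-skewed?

right-skewed

Q₂ − Q₁ = 6.7;  Q₃ − Q₂ = 21.9
Q₃ − Q₂ > Q₂ − Q₁ ⇒ the upper half is more spread out ⇒ right-skewed.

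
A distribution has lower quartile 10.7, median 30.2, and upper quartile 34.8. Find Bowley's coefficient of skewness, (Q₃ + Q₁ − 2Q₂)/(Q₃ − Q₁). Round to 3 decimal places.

-0.618

numerator: Q₃ + Q₁ − 2Q₂ = 34.8 + 10.7 − 2×30.2 = -14.9000
denominator: Q₃ − Q₁ = 34.8 − 10.7 = 24.1000
Bowley skewness = -14.9000 / 24.1000 ≈ -0.618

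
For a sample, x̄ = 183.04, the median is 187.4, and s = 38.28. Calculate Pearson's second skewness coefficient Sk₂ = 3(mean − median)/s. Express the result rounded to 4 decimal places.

-0.3417

Sk₂ = 3(183.04 − 187.4) / 38.28 = 3 × -4.3600 / 38.28
    = -13.0800 / 38.28 ≈ -0.3417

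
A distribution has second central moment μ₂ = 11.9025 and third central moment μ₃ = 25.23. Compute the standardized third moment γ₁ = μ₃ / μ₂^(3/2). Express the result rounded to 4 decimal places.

0.6144

σ = √μ₂ = √11.9025 = 3.45000
σ³ = μ₂^(3/2) = 41.06363
γ₁ = μ₃/σ³ = 25.23 / 41.06363 ≈ 0.6144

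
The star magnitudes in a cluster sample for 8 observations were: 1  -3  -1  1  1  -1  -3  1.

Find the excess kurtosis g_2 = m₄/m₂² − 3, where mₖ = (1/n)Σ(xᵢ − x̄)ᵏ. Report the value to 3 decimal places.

-1.372

x̄ = -0.5000
Σ(xᵢ − x̄)² = 22.0000 ⇒ m₂ = 2.75000
Σ(xᵢ − x̄)⁴ = 98.5000 ⇒ m₄ = 12.31250
m₂² = 7.56250
g_2 = m₄/m₂² − 3 = 1.62810 − 3 ≈ -1.372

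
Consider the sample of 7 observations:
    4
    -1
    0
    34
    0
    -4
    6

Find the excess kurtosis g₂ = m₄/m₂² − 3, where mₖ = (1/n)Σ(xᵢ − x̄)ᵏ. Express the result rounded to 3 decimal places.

x̄ = 5.5714
Σ(xᵢ − x̄)² = 1007.7143 ⇒ m₂ = 143.95918
Σ(xᵢ − x̄)⁴ = 665351.6793 ⇒ m₄ = 95050.23990
m₂² = 20724.24656
g₂ = m₄/m₂² − 3 = 4.58643 − 3 ≈ 1.586

1.586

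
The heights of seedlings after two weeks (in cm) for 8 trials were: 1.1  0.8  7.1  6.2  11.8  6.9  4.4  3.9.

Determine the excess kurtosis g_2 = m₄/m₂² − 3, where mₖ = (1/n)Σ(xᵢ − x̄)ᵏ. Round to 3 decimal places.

x̄ = 5.2750
Σ(xᵢ − x̄)² = 89.5150 ⇒ m₂ = 11.18938
Σ(xᵢ − x̄)⁴ = 2540.4949 ⇒ m₄ = 317.56186
m₂² = 125.20211
g_2 = m₄/m₂² − 3 = 2.53639 − 3 ≈ -0.464

-0.464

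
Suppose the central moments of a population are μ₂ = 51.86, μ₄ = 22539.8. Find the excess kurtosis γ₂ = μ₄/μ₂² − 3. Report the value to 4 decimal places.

μ₂² = 51.86² = 2689.45960
μ₄/μ₂² = 22539.8 / 2689.45960 = 8.38079
γ₂ = 8.38079 − 3 ≈ 5.3808

5.3808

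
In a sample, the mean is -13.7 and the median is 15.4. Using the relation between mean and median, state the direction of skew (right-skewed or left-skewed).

mean − median = -13.7 − 15.4 = -29.1
mean < median ⇒ the longer tail is on the left ⇒ left-skewed (negatively skewed).

left-skewed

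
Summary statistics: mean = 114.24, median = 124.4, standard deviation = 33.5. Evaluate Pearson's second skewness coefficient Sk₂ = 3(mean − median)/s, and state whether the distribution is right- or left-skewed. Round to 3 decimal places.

-0.910, left-skewed

Sk₂ = 3(114.24 − 124.4) / 33.5 = 3 × -10.1600 / 33.5
    = -30.4800 / 33.5 ≈ -0.910
Sk₂ < 0 ⇒ mean < median ⇒ left-skewed (negative skew).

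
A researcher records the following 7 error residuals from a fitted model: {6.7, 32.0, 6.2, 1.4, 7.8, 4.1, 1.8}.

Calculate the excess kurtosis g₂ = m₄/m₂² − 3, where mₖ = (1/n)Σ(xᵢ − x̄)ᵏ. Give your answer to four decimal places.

1.6962

x̄ = 8.5714
Σ(xᵢ − x̄)² = 675.8943 ⇒ m₂ = 96.55633
Σ(xᵢ − x̄)⁴ = 306480.3724 ⇒ m₄ = 43782.91035
m₂² = 9323.12419
g₂ = m₄/m₂² − 3 = 4.69616 − 3 ≈ 1.6962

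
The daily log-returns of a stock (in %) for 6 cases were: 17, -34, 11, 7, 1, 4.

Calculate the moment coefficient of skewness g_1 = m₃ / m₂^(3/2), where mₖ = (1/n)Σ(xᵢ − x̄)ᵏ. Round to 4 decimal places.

-1.4023

x̄ = (17 - 34 + 11 + 7 + 1 + 4) / 6 = 1.0000
deviations (xᵢ − x̄): 16.0000, -35.0000, 10.0000, 6.0000, 0.0000, 3.0000
Σ(xᵢ − x̄)² = 1626.0000 ⇒ m₂ = 1626.0000/6 = 271.00000
Σ(xᵢ − x̄)³ = -37536.0000 ⇒ m₃ = -37536.0000/6 = -6256.00000
m₂^(3/2) = 271.00000^(1.5) = 4461.22304
g_1 = m₃ / m₂^(3/2) = -6256.00000 / 4461.22304 ≈ -1.4023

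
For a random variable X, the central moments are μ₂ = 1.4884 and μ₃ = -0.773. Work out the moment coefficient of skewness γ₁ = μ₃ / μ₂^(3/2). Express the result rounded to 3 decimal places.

-0.426

σ = √μ₂ = √1.4884 = 1.22000
σ³ = μ₂^(3/2) = 1.81585
γ₁ = μ₃/σ³ = -0.773 / 1.81585 ≈ -0.426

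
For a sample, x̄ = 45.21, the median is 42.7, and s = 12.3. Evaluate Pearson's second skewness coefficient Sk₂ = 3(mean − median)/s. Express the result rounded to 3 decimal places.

0.612

Sk₂ = 3(45.21 − 42.7) / 12.3 = 3 × 2.5100 / 12.3
    = 7.5300 / 12.3 ≈ 0.612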